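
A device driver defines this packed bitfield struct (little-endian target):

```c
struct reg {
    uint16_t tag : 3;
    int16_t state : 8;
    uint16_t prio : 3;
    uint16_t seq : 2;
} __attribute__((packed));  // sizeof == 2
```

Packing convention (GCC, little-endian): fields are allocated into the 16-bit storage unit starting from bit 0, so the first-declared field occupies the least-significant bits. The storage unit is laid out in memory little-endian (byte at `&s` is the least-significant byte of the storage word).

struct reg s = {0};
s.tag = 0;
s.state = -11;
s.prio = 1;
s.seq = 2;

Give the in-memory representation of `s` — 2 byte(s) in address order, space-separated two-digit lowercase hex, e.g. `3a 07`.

[0+:3] tag=0 & 0x7 = 0x0; word=0x0000
[3+:8] state=-11 & 0xff = 0xf5; word=0x07a8
[11+:3] prio=1 & 0x7 = 0x1; word=0x0fa8
[14+:2] seq=2 & 0x3 = 0x2; word=0x8fa8
word = 0x8fa8 → little-endian bytes:
  [0]=0xa8  [1]=0x8f

a8 8f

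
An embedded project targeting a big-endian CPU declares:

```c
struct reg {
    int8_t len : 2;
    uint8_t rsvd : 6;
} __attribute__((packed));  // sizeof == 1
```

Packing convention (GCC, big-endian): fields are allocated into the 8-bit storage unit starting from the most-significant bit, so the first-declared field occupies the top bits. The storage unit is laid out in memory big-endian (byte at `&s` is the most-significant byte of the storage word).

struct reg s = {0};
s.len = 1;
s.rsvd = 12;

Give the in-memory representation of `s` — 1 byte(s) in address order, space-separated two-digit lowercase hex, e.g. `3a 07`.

4c

len (2b) val=1 bits=0x1 at bit 6: 0x40
rsvd (6b) val=12 bits=0xc at bit 0: 0x4c
word = 0x4c → big-endian bytes:
  [0]=0x4c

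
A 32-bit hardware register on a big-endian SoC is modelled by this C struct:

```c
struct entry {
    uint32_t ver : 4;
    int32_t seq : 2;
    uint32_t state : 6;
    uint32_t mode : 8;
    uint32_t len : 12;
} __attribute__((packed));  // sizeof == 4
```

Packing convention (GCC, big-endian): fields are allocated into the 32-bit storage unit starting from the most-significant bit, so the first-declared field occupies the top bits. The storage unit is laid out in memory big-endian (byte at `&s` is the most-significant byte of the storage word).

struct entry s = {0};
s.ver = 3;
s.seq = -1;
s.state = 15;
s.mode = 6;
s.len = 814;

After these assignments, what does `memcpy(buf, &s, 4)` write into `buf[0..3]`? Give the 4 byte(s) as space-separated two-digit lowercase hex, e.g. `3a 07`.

ver (4b) val=3 bits=0x3 at bit 28: 0x30000000
seq (2b) val=-1 bits=0x3 at bit 26: 0x3c000000
state (6b) val=15 bits=0xf at bit 20: 0x3cf00000
mode (8b) val=6 bits=0x6 at bit 12: 0x3cf06000
len (12b) val=814 bits=0x32e at bit 0: 0x3cf0632e
word = 0x3cf0632e → big-endian bytes:
  [0]=0x3c  [1]=0xf0  [2]=0x63  [3]=0x2e

3c f0 63 2e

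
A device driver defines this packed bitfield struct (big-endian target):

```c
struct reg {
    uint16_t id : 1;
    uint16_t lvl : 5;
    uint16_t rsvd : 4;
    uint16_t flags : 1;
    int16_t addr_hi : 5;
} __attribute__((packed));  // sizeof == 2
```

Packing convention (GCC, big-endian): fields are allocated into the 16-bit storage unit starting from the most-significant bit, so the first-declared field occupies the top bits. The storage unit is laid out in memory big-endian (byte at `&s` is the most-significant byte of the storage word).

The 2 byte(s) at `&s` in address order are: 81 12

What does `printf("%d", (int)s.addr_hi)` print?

-14

[0]=0x81 [1]=0x12 (big-endian) → word 0x8112
id [15+:1] = (word>>15) & 0x1 = 1
lvl [10+:5] = (word>>10) & 0x1f = 0
rsvd [6+:4] = (word>>6) & 0xf = 4
flags [5+:1] = (word>>5) & 0x1 = 0
addr_hi [0+:5] = (word>>0) & 0x1f = 18  ←
addr_hi signed 5b, MSB=1: 18 - 32 = -14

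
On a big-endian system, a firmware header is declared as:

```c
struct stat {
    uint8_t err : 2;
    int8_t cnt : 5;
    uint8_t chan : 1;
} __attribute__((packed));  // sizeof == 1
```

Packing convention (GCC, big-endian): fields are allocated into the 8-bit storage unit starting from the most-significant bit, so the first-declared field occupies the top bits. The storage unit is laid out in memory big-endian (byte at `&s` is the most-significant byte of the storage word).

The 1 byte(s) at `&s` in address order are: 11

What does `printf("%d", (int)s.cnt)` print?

8

[0]=0x11 (big-endian) → word 0x11
err:2 @ bit 6 → (0x11>>6)&0x3 = 0x0
cnt:5 @ bit 1 → (0x11>>1)&0x1f = 0x8  ←
chan:1 @ bit 0 → (0x11>>0)&0x1 = 0x1
cnt signed 5b, MSB=0: value = 8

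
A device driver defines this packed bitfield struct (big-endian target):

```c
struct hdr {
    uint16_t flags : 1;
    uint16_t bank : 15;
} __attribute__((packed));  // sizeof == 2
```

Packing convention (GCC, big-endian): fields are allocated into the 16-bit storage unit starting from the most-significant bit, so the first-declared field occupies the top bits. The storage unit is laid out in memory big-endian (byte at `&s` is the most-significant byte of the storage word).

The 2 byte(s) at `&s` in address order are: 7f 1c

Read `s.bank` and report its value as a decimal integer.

32540

[0]=0x7f [1]=0x1c (big-endian) → word 0x7f1c
flags:1 @ bit 15 → (0x7f1c>>15)&0x1 = 0x0
bank:15 @ bit 0 → (0x7f1c>>0)&0x7fff = 0x7f1c  ←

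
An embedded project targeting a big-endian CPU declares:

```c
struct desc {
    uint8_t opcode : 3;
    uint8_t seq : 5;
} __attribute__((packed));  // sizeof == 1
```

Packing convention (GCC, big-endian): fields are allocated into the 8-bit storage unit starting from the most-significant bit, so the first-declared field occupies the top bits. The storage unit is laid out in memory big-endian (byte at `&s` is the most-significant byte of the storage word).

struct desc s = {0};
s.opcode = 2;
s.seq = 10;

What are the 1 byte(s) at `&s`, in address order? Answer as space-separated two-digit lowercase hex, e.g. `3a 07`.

4a

opcode (3b) val=2 bits=0x2 at bit 5: 0x40
seq (5b) val=10 bits=0xa at bit 0: 0x4a
word = 0x4a → big-endian bytes:
  [0]=0x4a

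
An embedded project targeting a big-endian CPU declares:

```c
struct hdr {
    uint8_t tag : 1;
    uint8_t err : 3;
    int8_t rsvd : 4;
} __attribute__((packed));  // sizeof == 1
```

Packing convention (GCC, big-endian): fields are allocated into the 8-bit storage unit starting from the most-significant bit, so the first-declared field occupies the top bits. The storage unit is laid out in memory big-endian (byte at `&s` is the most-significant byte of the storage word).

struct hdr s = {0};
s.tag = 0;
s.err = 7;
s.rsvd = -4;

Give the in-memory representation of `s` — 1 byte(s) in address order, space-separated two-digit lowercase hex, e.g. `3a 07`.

[7+:1] tag=0 & 0x1 = 0x0; word=0x00
[4+:3] err=7 & 0x7 = 0x7; word=0x70
[0+:4] rsvd=-4 & 0xf = 0xc; word=0x7c
word = 0x7c → big-endian bytes:
  [0]=0x7c

7c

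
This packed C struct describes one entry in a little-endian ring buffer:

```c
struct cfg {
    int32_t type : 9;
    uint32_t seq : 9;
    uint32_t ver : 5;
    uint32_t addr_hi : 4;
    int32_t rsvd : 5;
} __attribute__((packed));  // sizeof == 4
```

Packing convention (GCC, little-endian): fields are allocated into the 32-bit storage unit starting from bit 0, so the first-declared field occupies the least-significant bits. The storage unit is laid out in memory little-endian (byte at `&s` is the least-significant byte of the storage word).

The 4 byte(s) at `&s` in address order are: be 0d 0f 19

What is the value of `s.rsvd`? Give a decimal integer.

[0]=0xbe [1]=0x0d [2]=0x0f [3]=0x19 (little-endian) → word 0x190f0dbe
type:9 @ bit 0 → (0x190f0dbe>>0)&0x1ff = 0x1be
seq:9 @ bit 9 → (0x190f0dbe>>9)&0x1ff = 0x186
ver:5 @ bit 18 → (0x190f0dbe>>18)&0x1f = 0x3
addr_hi:4 @ bit 23 → (0x190f0dbe>>23)&0xf = 0x2
rsvd:5 @ bit 27 → (0x190f0dbe>>27)&0x1f = 0x3  ←
rsvd signed 5b, MSB=0: value = 3

3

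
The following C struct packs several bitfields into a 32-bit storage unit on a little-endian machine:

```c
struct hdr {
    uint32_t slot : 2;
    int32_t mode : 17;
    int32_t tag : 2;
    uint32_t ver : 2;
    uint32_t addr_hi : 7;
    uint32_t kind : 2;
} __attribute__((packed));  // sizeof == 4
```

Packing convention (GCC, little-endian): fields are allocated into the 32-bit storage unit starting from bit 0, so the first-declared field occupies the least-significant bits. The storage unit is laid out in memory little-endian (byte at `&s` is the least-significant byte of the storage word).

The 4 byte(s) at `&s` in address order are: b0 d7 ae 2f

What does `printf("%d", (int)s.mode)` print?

[0]=0xb0 [1]=0xd7 [2]=0xae [3]=0x2f (little-endian) → word 0x2faed7b0
slot [0+:2] = (word>>0) & 0x3 = 0
mode [2+:17] = (word>>2) & 0x1ffff = 112108  ←
tag [19+:2] = (word>>19) & 0x3 = 1
ver [21+:2] = (word>>21) & 0x3 = 1
addr_hi [23+:7] = (word>>23) & 0x7f = 95
kind [30+:2] = (word>>30) & 0x3 = 0
mode signed 17b, MSB=1: 112108 - 131072 = -18964

-18964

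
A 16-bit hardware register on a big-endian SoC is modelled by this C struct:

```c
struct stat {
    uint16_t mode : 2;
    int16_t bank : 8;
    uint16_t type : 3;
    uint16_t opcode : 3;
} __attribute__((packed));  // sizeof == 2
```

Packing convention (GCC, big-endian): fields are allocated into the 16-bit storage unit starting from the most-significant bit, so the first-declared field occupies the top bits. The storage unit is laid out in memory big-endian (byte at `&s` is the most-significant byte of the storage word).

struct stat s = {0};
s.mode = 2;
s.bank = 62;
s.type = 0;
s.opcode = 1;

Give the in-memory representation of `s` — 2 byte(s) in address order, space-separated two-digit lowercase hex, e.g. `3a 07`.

8f 81

mode (2b) val=2 bits=0x2 at bit 14: 0x8000
bank (8b) val=62 bits=0x3e at bit 6: 0x8f80
type (3b) val=0 bits=0x0 at bit 3: 0x8f80
opcode (3b) val=1 bits=0x1 at bit 0: 0x8f81
word = 0x8f81 → big-endian bytes:
  [0]=0x8f  [1]=0x81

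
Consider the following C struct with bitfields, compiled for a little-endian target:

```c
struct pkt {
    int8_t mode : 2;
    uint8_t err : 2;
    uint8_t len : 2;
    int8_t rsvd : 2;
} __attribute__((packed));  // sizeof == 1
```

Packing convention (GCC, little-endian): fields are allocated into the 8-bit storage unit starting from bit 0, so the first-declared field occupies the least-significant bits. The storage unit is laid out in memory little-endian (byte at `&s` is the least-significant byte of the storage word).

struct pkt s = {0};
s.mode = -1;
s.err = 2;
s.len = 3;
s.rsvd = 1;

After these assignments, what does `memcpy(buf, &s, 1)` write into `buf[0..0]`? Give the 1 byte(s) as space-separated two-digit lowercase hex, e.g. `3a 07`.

7b

mode (2b) val=-1 bits=0x3 at bit 0: 0x03
err (2b) val=2 bits=0x2 at bit 2: 0x0b
len (2b) val=3 bits=0x3 at bit 4: 0x3b
rsvd (2b) val=1 bits=0x1 at bit 6: 0x7b
word = 0x7b → little-endian bytes:
  [0]=0x7b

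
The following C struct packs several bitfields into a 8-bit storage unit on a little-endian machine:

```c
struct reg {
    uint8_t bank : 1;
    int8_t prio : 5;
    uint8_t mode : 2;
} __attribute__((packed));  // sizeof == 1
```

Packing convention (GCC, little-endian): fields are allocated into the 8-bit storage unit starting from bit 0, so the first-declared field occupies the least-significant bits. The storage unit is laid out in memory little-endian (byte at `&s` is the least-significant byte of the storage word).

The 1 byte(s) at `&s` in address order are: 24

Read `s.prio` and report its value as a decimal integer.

-14

[0]=0x24 (little-endian) → word 0x24
bank [0+:1] = (word>>0) & 0x1 = 0
prio [1+:5] = (word>>1) & 0x1f = 18  ←
mode [6+:2] = (word>>6) & 0x3 = 0
prio signed 5b, MSB=1: 18 - 32 = -14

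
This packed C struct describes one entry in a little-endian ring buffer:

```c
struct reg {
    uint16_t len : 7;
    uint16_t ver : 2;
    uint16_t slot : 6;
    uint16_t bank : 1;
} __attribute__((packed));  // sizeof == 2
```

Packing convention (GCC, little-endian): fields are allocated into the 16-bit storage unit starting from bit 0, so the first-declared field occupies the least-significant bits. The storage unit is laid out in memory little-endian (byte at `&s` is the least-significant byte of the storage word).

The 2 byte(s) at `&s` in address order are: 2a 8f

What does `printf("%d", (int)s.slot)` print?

[0]=0x2a [1]=0x8f (little-endian) → word 0x8f2a
len [0+:7] = (word>>0) & 0x7f = 42
ver [7+:2] = (word>>7) & 0x3 = 2
slot [9+:6] = (word>>9) & 0x3f = 7  ←
bank [15+:1] = (word>>15) & 0x1 = 1

7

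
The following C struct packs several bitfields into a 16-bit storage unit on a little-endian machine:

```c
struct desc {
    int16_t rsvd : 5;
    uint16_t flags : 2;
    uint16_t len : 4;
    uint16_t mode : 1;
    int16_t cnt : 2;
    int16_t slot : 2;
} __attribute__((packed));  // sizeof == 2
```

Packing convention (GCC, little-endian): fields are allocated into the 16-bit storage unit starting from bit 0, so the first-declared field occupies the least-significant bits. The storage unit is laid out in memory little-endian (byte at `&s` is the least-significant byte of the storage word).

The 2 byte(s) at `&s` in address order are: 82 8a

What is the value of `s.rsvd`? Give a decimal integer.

2

[0]=0x82 [1]=0x8a (little-endian) → word 0x8a82
rsvd:5 @ bit 0 → (0x8a82>>0)&0x1f = 0x2  ←
flags:2 @ bit 5 → (0x8a82>>5)&0x3 = 0x0
len:4 @ bit 7 → (0x8a82>>7)&0xf = 0x5
mode:1 @ bit 11 → (0x8a82>>11)&0x1 = 0x1
cnt:2 @ bit 12 → (0x8a82>>12)&0x3 = 0x0
slot:2 @ bit 14 → (0x8a82>>14)&0x3 = 0x2
rsvd signed 5b, MSB=0: value = 2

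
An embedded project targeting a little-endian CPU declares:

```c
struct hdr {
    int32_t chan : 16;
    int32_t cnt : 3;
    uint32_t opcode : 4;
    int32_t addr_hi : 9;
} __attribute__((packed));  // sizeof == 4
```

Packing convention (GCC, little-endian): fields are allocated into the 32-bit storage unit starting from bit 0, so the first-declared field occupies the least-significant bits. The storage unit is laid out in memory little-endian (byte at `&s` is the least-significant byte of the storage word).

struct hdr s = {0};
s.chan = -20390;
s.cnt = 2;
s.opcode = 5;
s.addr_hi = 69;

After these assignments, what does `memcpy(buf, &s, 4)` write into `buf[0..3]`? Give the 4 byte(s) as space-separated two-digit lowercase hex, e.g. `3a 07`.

5a b0 aa 22

[0+:16] chan=-20390 & 0xffff = 0xb05a; word=0x0000b05a
[16+:3] cnt=2 & 0x7 = 0x2; word=0x0002b05a
[19+:4] opcode=5 & 0xf = 0x5; word=0x002ab05a
[23+:9] addr_hi=69 & 0x1ff = 0x45; word=0x22aab05a
word = 0x22aab05a → little-endian bytes:
  [0]=0x5a  [1]=0xb0  [2]=0xaa  [3]=0x22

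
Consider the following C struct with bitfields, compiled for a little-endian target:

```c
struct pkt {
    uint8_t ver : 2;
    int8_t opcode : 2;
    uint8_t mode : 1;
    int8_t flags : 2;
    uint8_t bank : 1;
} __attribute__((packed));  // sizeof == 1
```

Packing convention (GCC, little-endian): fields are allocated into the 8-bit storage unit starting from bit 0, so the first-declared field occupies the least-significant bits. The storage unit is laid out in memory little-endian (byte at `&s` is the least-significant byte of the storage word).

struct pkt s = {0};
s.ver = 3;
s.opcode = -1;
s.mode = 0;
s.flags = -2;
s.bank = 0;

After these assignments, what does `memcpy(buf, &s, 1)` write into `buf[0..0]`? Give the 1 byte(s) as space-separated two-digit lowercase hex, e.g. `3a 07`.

ver (2b) val=3 bits=0x3 at bit 0: 0x03
opcode (2b) val=-1 bits=0x3 at bit 2: 0x0f
mode (1b) val=0 bits=0x0 at bit 4: 0x0f
flags (2b) val=-2 bits=0x2 at bit 5: 0x4f
bank (1b) val=0 bits=0x0 at bit 7: 0x4f
word = 0x4f → little-endian bytes:
  [0]=0x4f

4f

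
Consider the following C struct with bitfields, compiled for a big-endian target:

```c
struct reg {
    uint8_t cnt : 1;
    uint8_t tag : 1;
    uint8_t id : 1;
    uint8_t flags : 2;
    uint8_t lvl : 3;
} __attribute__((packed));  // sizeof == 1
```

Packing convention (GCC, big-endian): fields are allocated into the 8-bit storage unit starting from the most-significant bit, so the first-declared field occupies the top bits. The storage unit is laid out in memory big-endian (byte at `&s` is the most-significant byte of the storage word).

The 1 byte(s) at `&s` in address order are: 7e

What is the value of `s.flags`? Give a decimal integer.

[0]=0x7e (big-endian) → word 0x7e
cnt [7+:1] = (word>>7) & 0x1 = 0
tag [6+:1] = (word>>6) & 0x1 = 1
id [5+:1] = (word>>5) & 0x1 = 1
flags [3+:2] = (word>>3) & 0x3 = 3  ←
lvl [0+:3] = (word>>0) & 0x7 = 6

3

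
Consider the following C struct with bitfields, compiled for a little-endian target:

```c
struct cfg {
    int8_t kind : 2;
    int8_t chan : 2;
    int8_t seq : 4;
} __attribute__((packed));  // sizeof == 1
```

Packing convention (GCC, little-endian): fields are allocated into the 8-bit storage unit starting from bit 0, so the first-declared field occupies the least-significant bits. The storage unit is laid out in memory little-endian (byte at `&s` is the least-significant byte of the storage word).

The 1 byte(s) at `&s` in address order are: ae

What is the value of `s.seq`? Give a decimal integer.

[0]=0xae (little-endian) → word 0xae
kind:2 @ bit 0 → (0xae>>0)&0x3 = 0x2
chan:2 @ bit 2 → (0xae>>2)&0x3 = 0x3
seq:4 @ bit 4 → (0xae>>4)&0xf = 0xa  ←
seq signed 4b, MSB=1: 10 - 16 = -6

-6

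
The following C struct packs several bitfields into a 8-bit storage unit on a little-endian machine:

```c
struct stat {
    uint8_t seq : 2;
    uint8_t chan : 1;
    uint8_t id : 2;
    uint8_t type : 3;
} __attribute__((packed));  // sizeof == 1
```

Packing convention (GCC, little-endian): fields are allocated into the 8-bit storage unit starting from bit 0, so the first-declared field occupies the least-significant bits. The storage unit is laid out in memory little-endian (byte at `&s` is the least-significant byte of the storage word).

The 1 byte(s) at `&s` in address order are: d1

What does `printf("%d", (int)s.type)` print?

[0]=0xd1 (little-endian) → word 0xd1
seq [0+:2] = (word>>0) & 0x3 = 1
chan [2+:1] = (word>>2) & 0x1 = 0
id [3+:2] = (word>>3) & 0x3 = 2
type [5+:3] = (word>>5) & 0x7 = 6  ←

6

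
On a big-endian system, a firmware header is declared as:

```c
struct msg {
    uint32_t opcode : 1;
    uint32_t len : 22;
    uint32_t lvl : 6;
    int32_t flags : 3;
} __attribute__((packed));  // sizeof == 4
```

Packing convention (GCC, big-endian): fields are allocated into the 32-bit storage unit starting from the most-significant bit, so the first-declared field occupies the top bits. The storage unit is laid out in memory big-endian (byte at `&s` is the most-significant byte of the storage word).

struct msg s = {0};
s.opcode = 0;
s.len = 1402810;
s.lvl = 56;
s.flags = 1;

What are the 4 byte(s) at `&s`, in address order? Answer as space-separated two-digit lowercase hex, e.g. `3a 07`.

[31+:1] opcode=0 & 0x1 = 0x0; word=0x00000000
[9+:22] len=1402810 & 0x3fffff = 0x1567ba; word=0x2acf7400
[3+:6] lvl=56 & 0x3f = 0x38; word=0x2acf75c0
[0+:3] flags=1 & 0x7 = 0x1; word=0x2acf75c1
word = 0x2acf75c1 → big-endian bytes:
  [0]=0x2a  [1]=0xcf  [2]=0x75  [3]=0xc1

2a cf 75 c1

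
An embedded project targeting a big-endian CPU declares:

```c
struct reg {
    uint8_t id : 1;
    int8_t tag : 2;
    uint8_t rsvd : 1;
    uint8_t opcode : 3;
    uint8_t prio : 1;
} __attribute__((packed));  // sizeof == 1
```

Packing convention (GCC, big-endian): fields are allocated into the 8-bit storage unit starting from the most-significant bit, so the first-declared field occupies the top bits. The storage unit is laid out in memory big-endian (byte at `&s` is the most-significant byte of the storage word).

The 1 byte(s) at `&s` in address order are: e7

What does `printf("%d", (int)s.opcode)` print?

[0]=0xe7 (big-endian) → word 0xe7
id:1 @ bit 7 → (0xe7>>7)&0x1 = 0x1
tag:2 @ bit 5 → (0xe7>>5)&0x3 = 0x3
rsvd:1 @ bit 4 → (0xe7>>4)&0x1 = 0x0
opcode:3 @ bit 1 → (0xe7>>1)&0x7 = 0x3  ←
prio:1 @ bit 0 → (0xe7>>0)&0x1 = 0x1

3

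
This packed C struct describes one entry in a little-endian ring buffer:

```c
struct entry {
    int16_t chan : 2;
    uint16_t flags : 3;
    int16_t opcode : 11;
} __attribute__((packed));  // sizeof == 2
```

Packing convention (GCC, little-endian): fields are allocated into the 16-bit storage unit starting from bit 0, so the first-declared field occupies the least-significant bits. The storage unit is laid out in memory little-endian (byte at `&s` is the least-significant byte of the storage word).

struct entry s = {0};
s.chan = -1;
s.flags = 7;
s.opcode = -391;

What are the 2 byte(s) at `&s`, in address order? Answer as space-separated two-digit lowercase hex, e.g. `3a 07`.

chan:2 = -1 → 0x3 << 0 → word 0x0003
flags:3 = 7 → 0x7 << 2 → word 0x001f
opcode:11 = -391 → 0x679 << 5 → word 0xcf3f
word = 0xcf3f → little-endian bytes:
  [0]=0x3f  [1]=0xcf

3f cf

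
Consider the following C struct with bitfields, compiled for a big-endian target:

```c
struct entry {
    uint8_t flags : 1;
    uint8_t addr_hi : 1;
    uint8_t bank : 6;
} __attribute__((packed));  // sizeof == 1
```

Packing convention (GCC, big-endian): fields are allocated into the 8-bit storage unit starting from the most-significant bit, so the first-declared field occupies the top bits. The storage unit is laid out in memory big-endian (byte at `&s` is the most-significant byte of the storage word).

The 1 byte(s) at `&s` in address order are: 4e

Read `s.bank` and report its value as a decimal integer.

14

[0]=0x4e (big-endian) → word 0x4e
flags [7+:1] = (word>>7) & 0x1 = 0
addr_hi [6+:1] = (word>>6) & 0x1 = 1
bank [0+:6] = (word>>0) & 0x3f = 14  ←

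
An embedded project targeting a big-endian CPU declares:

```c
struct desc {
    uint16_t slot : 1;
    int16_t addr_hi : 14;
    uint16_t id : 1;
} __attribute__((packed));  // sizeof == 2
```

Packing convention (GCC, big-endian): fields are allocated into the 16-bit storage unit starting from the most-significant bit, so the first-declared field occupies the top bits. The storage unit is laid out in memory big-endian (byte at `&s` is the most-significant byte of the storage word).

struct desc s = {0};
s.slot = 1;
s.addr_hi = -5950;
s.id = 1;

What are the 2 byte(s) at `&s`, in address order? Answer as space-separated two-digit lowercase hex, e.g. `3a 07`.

slot (1b) val=1 bits=0x1 at bit 15: 0x8000
addr_hi (14b) val=-5950 bits=0x28c2 at bit 1: 0xd184
id (1b) val=1 bits=0x1 at bit 0: 0xd185
word = 0xd185 → big-endian bytes:
  [0]=0xd1  [1]=0x85

d1 85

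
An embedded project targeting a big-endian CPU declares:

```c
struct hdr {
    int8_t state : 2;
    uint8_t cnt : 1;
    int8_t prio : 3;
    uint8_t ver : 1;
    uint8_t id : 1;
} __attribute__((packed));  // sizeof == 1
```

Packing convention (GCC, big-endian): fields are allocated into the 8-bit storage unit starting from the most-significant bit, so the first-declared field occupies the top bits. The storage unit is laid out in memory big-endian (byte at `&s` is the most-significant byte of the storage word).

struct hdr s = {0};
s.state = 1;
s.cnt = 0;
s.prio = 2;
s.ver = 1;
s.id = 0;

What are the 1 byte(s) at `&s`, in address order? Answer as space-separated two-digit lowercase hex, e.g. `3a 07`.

state (2b) val=1 bits=0x1 at bit 6: 0x40
cnt (1b) val=0 bits=0x0 at bit 5: 0x40
prio (3b) val=2 bits=0x2 at bit 2: 0x48
ver (1b) val=1 bits=0x1 at bit 1: 0x4a
id (1b) val=0 bits=0x0 at bit 0: 0x4a
word = 0x4a → big-endian bytes:
  [0]=0x4a

4a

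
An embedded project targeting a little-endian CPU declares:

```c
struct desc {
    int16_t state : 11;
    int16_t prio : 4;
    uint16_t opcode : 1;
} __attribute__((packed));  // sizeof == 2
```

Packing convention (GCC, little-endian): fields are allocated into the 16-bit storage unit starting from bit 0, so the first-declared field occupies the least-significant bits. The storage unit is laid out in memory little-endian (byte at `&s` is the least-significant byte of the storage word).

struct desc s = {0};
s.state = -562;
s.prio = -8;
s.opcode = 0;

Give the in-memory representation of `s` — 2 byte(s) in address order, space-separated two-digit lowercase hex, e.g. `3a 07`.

state (11b) val=-562 bits=0x5ce at bit 0: 0x05ce
prio (4b) val=-8 bits=0x8 at bit 11: 0x45ce
opcode (1b) val=0 bits=0x0 at bit 15: 0x45ce
word = 0x45ce → little-endian bytes:
  [0]=0xce  [1]=0x45

ce 45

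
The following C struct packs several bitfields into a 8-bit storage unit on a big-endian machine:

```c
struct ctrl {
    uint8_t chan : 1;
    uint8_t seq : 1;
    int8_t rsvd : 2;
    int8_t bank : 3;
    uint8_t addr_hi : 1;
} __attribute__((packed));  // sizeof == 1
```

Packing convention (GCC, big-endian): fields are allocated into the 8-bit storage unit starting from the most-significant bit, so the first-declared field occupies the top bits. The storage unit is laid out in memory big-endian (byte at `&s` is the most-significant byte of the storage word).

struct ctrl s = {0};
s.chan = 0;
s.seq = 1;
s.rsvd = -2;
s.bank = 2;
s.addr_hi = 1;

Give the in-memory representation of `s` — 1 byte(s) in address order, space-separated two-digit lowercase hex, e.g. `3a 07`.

65

[7+:1] chan=0 & 0x1 = 0x0; word=0x00
[6+:1] seq=1 & 0x1 = 0x1; word=0x40
[4+:2] rsvd=-2 & 0x3 = 0x2; word=0x60
[1+:3] bank=2 & 0x7 = 0x2; word=0x64
[0+:1] addr_hi=1 & 0x1 = 0x1; word=0x65
word = 0x65 → big-endian bytes:
  [0]=0x65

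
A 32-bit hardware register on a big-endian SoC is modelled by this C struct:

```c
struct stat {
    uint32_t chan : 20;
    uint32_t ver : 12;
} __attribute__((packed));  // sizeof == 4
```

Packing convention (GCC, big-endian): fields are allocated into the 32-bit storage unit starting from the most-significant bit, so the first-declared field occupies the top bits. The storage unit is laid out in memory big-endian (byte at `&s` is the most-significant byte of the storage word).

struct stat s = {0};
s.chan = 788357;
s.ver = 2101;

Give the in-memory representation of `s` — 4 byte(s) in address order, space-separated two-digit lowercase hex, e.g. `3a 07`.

chan:20 = 788357 → 0xc0785 << 12 → word 0xc0785000
ver:12 = 2101 → 0x835 << 0 → word 0xc0785835
word = 0xc0785835 → big-endian bytes:
  [0]=0xc0  [1]=0x78  [2]=0x58  [3]=0x35

c0 78 58 35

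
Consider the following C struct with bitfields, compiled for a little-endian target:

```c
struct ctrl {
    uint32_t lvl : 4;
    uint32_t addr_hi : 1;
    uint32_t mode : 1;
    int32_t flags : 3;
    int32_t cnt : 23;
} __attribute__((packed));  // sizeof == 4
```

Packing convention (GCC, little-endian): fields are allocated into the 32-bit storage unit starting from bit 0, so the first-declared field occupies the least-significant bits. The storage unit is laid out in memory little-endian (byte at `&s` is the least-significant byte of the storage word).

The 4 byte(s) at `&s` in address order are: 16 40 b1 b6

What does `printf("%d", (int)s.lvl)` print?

[0]=0x16 [1]=0x40 [2]=0xb1 [3]=0xb6 (little-endian) → word 0xb6b14016
lvl:4 @ bit 0 → (0xb6b14016>>0)&0xf = 0x6  ←
addr_hi:1 @ bit 4 → (0xb6b14016>>4)&0x1 = 0x1
mode:1 @ bit 5 → (0xb6b14016>>5)&0x1 = 0x0
flags:3 @ bit 6 → (0xb6b14016>>6)&0x7 = 0x0
cnt:23 @ bit 9 → (0xb6b14016>>9)&0x7fffff = 0x5b58a0

6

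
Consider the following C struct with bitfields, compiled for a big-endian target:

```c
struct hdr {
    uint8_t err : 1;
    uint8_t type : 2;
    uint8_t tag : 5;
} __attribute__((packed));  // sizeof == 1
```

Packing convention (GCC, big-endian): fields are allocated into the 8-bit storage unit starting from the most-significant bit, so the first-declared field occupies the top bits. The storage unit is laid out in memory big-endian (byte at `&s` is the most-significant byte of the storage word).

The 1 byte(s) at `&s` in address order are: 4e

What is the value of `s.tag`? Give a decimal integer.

14

[0]=0x4e (big-endian) → word 0x4e
err:1 @ bit 7 → (0x4e>>7)&0x1 = 0x0
type:2 @ bit 5 → (0x4e>>5)&0x3 = 0x2
tag:5 @ bit 0 → (0x4e>>0)&0x1f = 0xe  ←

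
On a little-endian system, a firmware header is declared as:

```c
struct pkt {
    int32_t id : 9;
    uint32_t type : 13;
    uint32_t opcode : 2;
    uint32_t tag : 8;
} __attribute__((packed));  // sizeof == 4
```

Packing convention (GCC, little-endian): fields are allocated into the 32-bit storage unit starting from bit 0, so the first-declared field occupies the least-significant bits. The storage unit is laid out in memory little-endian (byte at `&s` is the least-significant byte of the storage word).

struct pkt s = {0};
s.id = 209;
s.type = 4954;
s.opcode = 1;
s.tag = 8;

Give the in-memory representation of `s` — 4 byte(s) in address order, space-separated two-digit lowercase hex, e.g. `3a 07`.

d1 b4 66 08

id (9b) val=209 bits=0xd1 at bit 0: 0x000000d1
type (13b) val=4954 bits=0x135a at bit 9: 0x0026b4d1
opcode (2b) val=1 bits=0x1 at bit 22: 0x0066b4d1
tag (8b) val=8 bits=0x8 at bit 24: 0x0866b4d1
word = 0x0866b4d1 → little-endian bytes:
  [0]=0xd1  [1]=0xb4  [2]=0x66  [3]=0x08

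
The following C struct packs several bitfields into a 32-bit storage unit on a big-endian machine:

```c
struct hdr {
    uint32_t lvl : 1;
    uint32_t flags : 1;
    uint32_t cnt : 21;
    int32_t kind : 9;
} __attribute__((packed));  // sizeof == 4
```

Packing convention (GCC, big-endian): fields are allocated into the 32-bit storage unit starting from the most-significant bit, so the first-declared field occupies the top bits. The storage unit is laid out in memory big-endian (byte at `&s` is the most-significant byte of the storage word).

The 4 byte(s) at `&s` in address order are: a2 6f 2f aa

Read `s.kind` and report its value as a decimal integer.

-86

[0]=0xa2 [1]=0x6f [2]=0x2f [3]=0xaa (big-endian) → word 0xa26f2faa
lvl:1 @ bit 31 → (0xa26f2faa>>31)&0x1 = 0x1
flags:1 @ bit 30 → (0xa26f2faa>>30)&0x1 = 0x0
cnt:21 @ bit 9 → (0xa26f2faa>>9)&0x1fffff = 0x113797
kind:9 @ bit 0 → (0xa26f2faa>>0)&0x1ff = 0x1aa  ←
kind signed 9b, MSB=1: 426 - 512 = -86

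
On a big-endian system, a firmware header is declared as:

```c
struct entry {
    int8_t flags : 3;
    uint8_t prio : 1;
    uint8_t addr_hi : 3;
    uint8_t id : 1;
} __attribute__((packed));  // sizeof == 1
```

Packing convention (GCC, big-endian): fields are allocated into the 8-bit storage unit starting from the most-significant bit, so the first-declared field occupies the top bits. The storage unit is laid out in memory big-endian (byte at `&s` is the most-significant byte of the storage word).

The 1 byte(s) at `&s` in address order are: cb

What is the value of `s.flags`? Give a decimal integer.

[0]=0xcb (big-endian) → word 0xcb
flags [5+:3] = (word>>5) & 0x7 = 6  ←
prio [4+:1] = (word>>4) & 0x1 = 0
addr_hi [1+:3] = (word>>1) & 0x7 = 5
id [0+:1] = (word>>0) & 0x1 = 1
flags signed 3b, MSB=1: 6 - 8 = -2

-2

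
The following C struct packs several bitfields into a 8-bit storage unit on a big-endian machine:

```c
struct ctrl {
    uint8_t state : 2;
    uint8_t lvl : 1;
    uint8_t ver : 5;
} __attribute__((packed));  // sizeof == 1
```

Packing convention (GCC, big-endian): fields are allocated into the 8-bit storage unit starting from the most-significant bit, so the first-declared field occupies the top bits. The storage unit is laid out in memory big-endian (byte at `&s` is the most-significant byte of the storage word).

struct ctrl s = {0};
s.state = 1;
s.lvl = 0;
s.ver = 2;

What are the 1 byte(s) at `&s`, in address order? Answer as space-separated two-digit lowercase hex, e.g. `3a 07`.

42

state (2b) val=1 bits=0x1 at bit 6: 0x40
lvl (1b) val=0 bits=0x0 at bit 5: 0x40
ver (5b) val=2 bits=0x2 at bit 0: 0x42
word = 0x42 → big-endian bytes:
  [0]=0x42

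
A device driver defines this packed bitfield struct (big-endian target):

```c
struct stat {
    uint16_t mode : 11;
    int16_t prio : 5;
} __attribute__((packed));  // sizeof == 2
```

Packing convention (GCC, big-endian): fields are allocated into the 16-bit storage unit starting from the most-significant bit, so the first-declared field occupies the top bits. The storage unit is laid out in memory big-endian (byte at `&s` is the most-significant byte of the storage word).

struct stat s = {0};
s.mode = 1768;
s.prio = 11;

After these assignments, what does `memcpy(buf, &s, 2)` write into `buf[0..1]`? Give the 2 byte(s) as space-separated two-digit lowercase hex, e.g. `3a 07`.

dd 0b

mode (11b) val=1768 bits=0x6e8 at bit 5: 0xdd00
prio (5b) val=11 bits=0xb at bit 0: 0xdd0b
word = 0xdd0b → big-endian bytes:
  [0]=0xdd  [1]=0x0b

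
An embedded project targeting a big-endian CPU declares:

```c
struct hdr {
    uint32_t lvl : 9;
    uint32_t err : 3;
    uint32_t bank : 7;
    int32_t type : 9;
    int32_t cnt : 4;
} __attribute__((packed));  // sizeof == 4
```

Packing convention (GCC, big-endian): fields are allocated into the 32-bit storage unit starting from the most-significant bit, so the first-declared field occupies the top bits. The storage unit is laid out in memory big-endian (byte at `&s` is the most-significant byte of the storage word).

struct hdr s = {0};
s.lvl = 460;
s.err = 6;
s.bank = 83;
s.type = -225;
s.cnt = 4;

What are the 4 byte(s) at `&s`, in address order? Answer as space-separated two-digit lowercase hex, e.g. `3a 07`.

e6 6a 71 f4

lvl (9b) val=460 bits=0x1cc at bit 23: 0xe6000000
err (3b) val=6 bits=0x6 at bit 20: 0xe6600000
bank (7b) val=83 bits=0x53 at bit 13: 0xe66a6000
type (9b) val=-225 bits=0x11f at bit 4: 0xe66a71f0
cnt (4b) val=4 bits=0x4 at bit 0: 0xe66a71f4
word = 0xe66a71f4 → big-endian bytes:
  [0]=0xe6  [1]=0x6a  [2]=0x71  [3]=0xf4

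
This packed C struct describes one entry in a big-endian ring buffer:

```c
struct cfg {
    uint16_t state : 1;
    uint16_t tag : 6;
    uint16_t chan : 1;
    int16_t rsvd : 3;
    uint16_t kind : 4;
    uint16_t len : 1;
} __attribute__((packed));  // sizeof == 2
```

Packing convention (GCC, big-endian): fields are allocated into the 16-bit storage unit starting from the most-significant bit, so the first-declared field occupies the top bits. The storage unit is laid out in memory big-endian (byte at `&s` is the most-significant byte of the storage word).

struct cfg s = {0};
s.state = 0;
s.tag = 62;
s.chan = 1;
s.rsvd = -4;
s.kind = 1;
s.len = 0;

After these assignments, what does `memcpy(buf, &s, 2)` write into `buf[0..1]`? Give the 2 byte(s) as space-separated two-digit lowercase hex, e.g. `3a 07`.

[15+:1] state=0 & 0x1 = 0x0; word=0x0000
[9+:6] tag=62 & 0x3f = 0x3e; word=0x7c00
[8+:1] chan=1 & 0x1 = 0x1; word=0x7d00
[5+:3] rsvd=-4 & 0x7 = 0x4; word=0x7d80
[1+:4] kind=1 & 0xf = 0x1; word=0x7d82
[0+:1] len=0 & 0x1 = 0x0; word=0x7d82
word = 0x7d82 → big-endian bytes:
  [0]=0x7d  [1]=0x82

7d 82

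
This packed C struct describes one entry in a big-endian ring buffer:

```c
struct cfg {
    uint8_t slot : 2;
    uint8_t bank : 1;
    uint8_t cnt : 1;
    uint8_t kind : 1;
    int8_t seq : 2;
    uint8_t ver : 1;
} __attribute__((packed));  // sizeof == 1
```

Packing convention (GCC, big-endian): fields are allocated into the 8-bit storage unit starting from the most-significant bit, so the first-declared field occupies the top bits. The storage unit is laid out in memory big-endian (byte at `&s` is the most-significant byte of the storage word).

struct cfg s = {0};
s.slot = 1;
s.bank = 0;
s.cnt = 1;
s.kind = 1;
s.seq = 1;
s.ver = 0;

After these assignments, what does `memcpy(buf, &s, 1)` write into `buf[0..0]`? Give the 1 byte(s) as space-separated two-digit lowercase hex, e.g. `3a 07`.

5a

slot (2b) val=1 bits=0x1 at bit 6: 0x40
bank (1b) val=0 bits=0x0 at bit 5: 0x40
cnt (1b) val=1 bits=0x1 at bit 4: 0x50
kind (1b) val=1 bits=0x1 at bit 3: 0x58
seq (2b) val=1 bits=0x1 at bit 1: 0x5a
ver (1b) val=0 bits=0x0 at bit 0: 0x5a
word = 0x5a → big-endian bytes:
  [0]=0x5a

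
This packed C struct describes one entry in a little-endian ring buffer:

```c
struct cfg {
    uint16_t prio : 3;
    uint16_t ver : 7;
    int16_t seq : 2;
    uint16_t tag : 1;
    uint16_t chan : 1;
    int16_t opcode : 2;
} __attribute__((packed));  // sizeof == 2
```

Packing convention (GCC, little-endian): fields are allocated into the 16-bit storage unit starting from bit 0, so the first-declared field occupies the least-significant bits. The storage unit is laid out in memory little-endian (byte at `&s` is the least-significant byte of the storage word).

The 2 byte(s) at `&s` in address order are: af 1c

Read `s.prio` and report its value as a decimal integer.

[0]=0xaf [1]=0x1c (little-endian) → word 0x1caf
prio [0+:3] = (word>>0) & 0x7 = 7  ←
ver [3+:7] = (word>>3) & 0x7f = 21
seq [10+:2] = (word>>10) & 0x3 = 3
tag [12+:1] = (word>>12) & 0x1 = 1
chan [13+:1] = (word>>13) & 0x1 = 0
opcode [14+:2] = (word>>14) & 0x3 = 0

7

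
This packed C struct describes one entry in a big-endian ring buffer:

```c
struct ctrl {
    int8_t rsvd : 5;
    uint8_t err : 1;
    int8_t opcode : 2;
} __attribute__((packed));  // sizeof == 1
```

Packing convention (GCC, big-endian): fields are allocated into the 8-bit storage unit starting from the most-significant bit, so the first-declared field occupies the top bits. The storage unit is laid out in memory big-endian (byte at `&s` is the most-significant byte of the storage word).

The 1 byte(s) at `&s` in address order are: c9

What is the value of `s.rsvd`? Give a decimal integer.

[0]=0xc9 (big-endian) → word 0xc9
rsvd:5 @ bit 3 → (0xc9>>3)&0x1f = 0x19  ←
err:1 @ bit 2 → (0xc9>>2)&0x1 = 0x0
opcode:2 @ bit 0 → (0xc9>>0)&0x3 = 0x1
rsvd signed 5b, MSB=1: 25 - 32 = -7

-7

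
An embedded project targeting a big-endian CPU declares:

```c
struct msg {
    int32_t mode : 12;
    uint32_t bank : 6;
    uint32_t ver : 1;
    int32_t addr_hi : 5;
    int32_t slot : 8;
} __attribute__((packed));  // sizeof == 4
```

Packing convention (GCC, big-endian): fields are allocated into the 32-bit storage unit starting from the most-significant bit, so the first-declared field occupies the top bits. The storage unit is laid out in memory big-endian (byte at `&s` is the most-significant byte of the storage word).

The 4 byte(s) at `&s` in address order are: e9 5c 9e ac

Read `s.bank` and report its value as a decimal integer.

50

[0]=0xe9 [1]=0x5c [2]=0x9e [3]=0xac (big-endian) → word 0xe95c9eac
mode:12 @ bit 20 → (0xe95c9eac>>20)&0xfff = 0xe95
bank:6 @ bit 14 → (0xe95c9eac>>14)&0x3f = 0x32  ←
ver:1 @ bit 13 → (0xe95c9eac>>13)&0x1 = 0x0
addr_hi:5 @ bit 8 → (0xe95c9eac>>8)&0x1f = 0x1e
slot:8 @ bit 0 → (0xe95c9eac>>0)&0xff = 0xac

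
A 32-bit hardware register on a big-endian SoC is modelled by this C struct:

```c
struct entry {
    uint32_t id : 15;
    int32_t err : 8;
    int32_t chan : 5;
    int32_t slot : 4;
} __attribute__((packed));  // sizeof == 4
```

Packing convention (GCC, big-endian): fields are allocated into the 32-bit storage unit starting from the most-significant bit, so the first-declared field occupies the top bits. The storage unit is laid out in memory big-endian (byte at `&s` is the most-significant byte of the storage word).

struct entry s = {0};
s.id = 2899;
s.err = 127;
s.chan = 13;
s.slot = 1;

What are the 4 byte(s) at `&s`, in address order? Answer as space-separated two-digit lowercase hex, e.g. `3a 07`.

id:15 = 2899 → 0xb53 << 17 → word 0x16a60000
err:8 = 127 → 0x7f << 9 → word 0x16a6fe00
chan:5 = 13 → 0xd << 4 → word 0x16a6fed0
slot:4 = 1 → 0x1 << 0 → word 0x16a6fed1
word = 0x16a6fed1 → big-endian bytes:
  [0]=0x16  [1]=0xa6  [2]=0xfe  [3]=0xd1

16 a6 fe d1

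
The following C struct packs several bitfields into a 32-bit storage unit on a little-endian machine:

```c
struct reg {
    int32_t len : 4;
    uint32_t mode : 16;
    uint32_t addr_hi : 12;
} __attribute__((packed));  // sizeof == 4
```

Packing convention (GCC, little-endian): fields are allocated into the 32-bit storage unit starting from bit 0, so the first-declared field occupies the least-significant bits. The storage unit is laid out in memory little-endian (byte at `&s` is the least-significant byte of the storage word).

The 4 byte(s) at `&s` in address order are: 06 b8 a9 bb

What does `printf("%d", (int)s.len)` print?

[0]=0x06 [1]=0xb8 [2]=0xa9 [3]=0xbb (little-endian) → word 0xbba9b806
len:4 @ bit 0 → (0xbba9b806>>0)&0xf = 0x6  ←
mode:16 @ bit 4 → (0xbba9b806>>4)&0xffff = 0x9b80
addr_hi:12 @ bit 20 → (0xbba9b806>>20)&0xfff = 0xbba
len signed 4b, MSB=0: value = 6

6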